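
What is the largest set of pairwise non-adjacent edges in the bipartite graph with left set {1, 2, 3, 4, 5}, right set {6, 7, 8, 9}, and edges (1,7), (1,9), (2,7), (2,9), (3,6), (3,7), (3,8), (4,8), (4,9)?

Step 1: List the neighbors of each left vertex:
  1: 7, 9
  2: 7, 9
  3: 6, 7, 8
  4: 8, 9
  5: (none)

Step 2: Greedily match left vertices, then look for augmenting paths:
  Match 1 -- 7
  Match 2 -- 9
  Match 3 -- 6
  Match 4 -- 8
  No augmenting path remains.

Step 3: Verify this is maximum:
  Matching size 4 = min(|L|, |R|) = min(5, 4), which is an upper bound, so this matching is maximum.

Maximum matching: {(1,7), (2,9), (3,6), (4,8)}
Size: 4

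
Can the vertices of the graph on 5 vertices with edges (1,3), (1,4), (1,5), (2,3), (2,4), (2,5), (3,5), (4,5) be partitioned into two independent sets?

Step 1: Attempt 2-coloring using BFS:
  Start at vertex 1, assign color 0
  Color vertex 3 with color 1 (neighbor of 1)
  Color vertex 4 with color 1 (neighbor of 1)
  Color vertex 5 with color 1 (neighbor of 1)
  Color vertex 2 with color 0 (neighbor of 3)

Step 2: Conflict found! Vertices 3 and 5 are adjacent but have the same color.
This means the graph contains an odd cycle.

The graph is NOT bipartite.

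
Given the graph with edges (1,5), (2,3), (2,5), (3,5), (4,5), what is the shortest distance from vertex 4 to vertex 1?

Step 1: Build adjacency list:
  1: 5
  2: 3, 5
  3: 2, 5
  4: 5
  5: 1, 2, 3, 4

Step 2: BFS from vertex 4 to find shortest path to 1:
  vertex 5 reached at distance 1
  vertex 1 reached at distance 2

Step 3: Shortest path: 4 -> 5 -> 1
Path length: 2 edges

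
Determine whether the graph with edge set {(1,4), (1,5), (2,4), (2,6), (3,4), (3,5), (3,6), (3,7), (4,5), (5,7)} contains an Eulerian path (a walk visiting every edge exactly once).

Step 1: Find the degree of each vertex:
  deg(1) = 2
  deg(2) = 2
  deg(3) = 4
  deg(4) = 4
  deg(5) = 4
  deg(6) = 2
  deg(7) = 2

Step 2: Count vertices with odd degree:
  All vertices have even degree (0 odd-degree vertices)

Step 3: Apply Euler's theorem:
  - Eulerian circuit exists iff graph is connected and all vertices have even degree
  - Eulerian path exists iff graph is connected and has 0 or 2 odd-degree vertices

Graph is connected with 0 odd-degree vertices.
Both Eulerian circuit and Eulerian path exist.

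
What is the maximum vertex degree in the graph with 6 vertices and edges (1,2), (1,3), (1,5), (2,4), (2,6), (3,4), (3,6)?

Step 1: Count edges incident to each vertex:
  deg(1) = 3 (neighbors: 2, 3, 5)
  deg(2) = 3 (neighbors: 1, 4, 6)
  deg(3) = 3 (neighbors: 1, 4, 6)
  deg(4) = 2 (neighbors: 2, 3)
  deg(5) = 1 (neighbors: 1)
  deg(6) = 2 (neighbors: 2, 3)

Step 2: Find maximum:
  max(3, 3, 3, 2, 1, 2) = 3 (vertex 1)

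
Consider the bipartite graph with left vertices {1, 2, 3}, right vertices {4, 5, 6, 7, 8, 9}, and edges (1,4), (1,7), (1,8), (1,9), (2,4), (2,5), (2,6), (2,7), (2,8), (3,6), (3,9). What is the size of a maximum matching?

Step 1: List the neighbors of each left vertex:
  1: 4, 7, 8, 9
  2: 4, 5, 6, 7, 8
  3: 6, 9

Step 2: Greedily match left vertices, then look for augmenting paths:
  Match 1 -- 4
  Match 2 -- 5
  Match 3 -- 6
  No augmenting path remains.

Step 3: Verify this is maximum:
  Matching size 3 = min(|L|, |R|) = min(3, 6), which is an upper bound, so this matching is maximum.

Maximum matching: {(1,4), (2,5), (3,6)}
Size: 3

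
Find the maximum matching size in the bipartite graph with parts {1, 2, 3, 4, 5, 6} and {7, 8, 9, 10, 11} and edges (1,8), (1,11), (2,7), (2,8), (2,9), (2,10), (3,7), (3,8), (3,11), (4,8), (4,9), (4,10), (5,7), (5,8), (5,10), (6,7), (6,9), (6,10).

Step 1: List the neighbors of each left vertex:
  1: 8, 11
  2: 7, 8, 9, 10
  3: 7, 8, 11
  4: 8, 9, 10
  5: 7, 8, 10
  6: 7, 9, 10

Step 2: Greedily match left vertices, then look for augmenting paths:
  Match 1 -- 8
  Match 2 -- 7
  Match 3 -- 11
  Match 4 -- 9
  Match 5 -- 10
  No augmenting path remains.

Step 3: Verify this is maximum:
  Matching size 5 = min(|L|, |R|) = min(6, 5), which is an upper bound, so this matching is maximum.

Maximum matching: {(1,8), (2,7), (3,11), (4,9), (5,10)}
Size: 5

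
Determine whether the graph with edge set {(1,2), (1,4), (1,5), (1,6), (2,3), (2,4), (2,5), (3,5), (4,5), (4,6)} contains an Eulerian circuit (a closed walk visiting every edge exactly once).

Step 1: Find the degree of each vertex:
  deg(1) = 4
  deg(2) = 4
  deg(3) = 2
  deg(4) = 4
  deg(5) = 4
  deg(6) = 2

Step 2: Count vertices with odd degree:
  All vertices have even degree (0 odd-degree vertices)

Step 3: Apply Euler's theorem:
  - Eulerian circuit exists iff graph is connected and all vertices have even degree
  - Eulerian path exists iff graph is connected and has 0 or 2 odd-degree vertices

Graph is connected with 0 odd-degree vertices.
Both Eulerian circuit and Eulerian path exist.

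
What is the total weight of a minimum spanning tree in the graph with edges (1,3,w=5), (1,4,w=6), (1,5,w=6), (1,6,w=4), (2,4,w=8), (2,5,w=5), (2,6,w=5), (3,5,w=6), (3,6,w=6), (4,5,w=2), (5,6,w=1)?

Apply Kruskal's algorithm (sort edges by weight, add if no cycle):

Sorted edges by weight:
  (5,6) w=1
  (4,5) w=2
  (1,6) w=4
  (1,3) w=5
  (2,6) w=5
  (2,5) w=5
  (1,4) w=6
  (1,5) w=6
  (3,5) w=6
  (3,6) w=6
  (2,4) w=8

Add edge (5,6) w=1 -- no cycle. Running total: 1
Add edge (4,5) w=2 -- no cycle. Running total: 3
Add edge (1,6) w=4 -- no cycle. Running total: 7
Add edge (1,3) w=5 -- no cycle. Running total: 12
Add edge (2,6) w=5 -- no cycle. Running total: 17

MST edges: (5,6,w=1), (4,5,w=2), (1,6,w=4), (1,3,w=5), (2,6,w=5)
Total MST weight: 1 + 2 + 4 + 5 + 5 = 17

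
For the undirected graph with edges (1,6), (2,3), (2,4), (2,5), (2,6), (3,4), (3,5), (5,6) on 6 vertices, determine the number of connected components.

Step 1: Build adjacency list from edges:
  1: 6
  2: 3, 4, 5, 6
  3: 2, 4, 5
  4: 2, 3
  5: 2, 3, 6
  6: 1, 2, 5

Step 2: Run BFS/DFS from vertex 1:
  Visited: {1, 6, 2, 5, 3, 4}
  Reached 6 of 6 vertices

Step 3: All 6 vertices reached from vertex 1, so the graph is connected.
Number of connected components: 1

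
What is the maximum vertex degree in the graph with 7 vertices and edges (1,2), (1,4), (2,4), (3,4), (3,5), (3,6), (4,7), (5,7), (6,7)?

Step 1: Count edges incident to each vertex:
  deg(1) = 2 (neighbors: 2, 4)
  deg(2) = 2 (neighbors: 1, 4)
  deg(3) = 3 (neighbors: 4, 5, 6)
  deg(4) = 4 (neighbors: 1, 2, 3, 7)
  deg(5) = 2 (neighbors: 3, 7)
  deg(6) = 2 (neighbors: 3, 7)
  deg(7) = 3 (neighbors: 4, 5, 6)

Step 2: Find maximum:
  max(2, 2, 3, 4, 2, 2, 3) = 4 (vertex 4)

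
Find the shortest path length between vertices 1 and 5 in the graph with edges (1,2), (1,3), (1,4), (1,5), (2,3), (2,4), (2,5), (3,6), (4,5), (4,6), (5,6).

Step 1: Build adjacency list:
  1: 2, 3, 4, 5
  2: 1, 3, 4, 5
  3: 1, 2, 6
  4: 1, 2, 5, 6
  5: 1, 2, 4, 6
  6: 3, 4, 5

Step 2: BFS from vertex 1 to find shortest path to 5:
  vertex 2 reached at distance 1
  vertex 3 reached at distance 1
  vertex 4 reached at distance 1
  vertex 5 reached at distance 1

Step 3: Shortest path: 1 -> 5
Path length: 1 edge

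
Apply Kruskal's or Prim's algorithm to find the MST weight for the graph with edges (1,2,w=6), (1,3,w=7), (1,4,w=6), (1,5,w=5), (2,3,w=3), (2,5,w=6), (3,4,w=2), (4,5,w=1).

Apply Kruskal's algorithm (sort edges by weight, add if no cycle):

Sorted edges by weight:
  (4,5) w=1
  (3,4) w=2
  (2,3) w=3
  (1,5) w=5
  (1,2) w=6
  (1,4) w=6
  (2,5) w=6
  (1,3) w=7

Add edge (4,5) w=1 -- no cycle. Running total: 1
Add edge (3,4) w=2 -- no cycle. Running total: 3
Add edge (2,3) w=3 -- no cycle. Running total: 6
Add edge (1,5) w=5 -- no cycle. Running total: 11

MST edges: (4,5,w=1), (3,4,w=2), (2,3,w=3), (1,5,w=5)
Total MST weight: 1 + 2 + 3 + 5 = 11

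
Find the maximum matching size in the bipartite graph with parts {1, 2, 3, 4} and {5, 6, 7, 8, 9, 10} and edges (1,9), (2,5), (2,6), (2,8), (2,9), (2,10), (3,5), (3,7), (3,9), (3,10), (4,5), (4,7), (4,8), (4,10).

Step 1: List the neighbors of each left vertex:
  1: 9
  2: 5, 6, 8, 9, 10
  3: 5, 7, 9, 10
  4: 5, 7, 8, 10

Step 2: Greedily match left vertices, then look for augmenting paths:
  Match 1 -- 9
  Match 2 -- 5
  Match 3 -- 7
  Match 4 -- 8
  No augmenting path remains.

Step 3: Verify this is maximum:
  Matching size 4 = min(|L|, |R|) = min(4, 6), which is an upper bound, so this matching is maximum.

Maximum matching: {(1,9), (2,5), (3,7), (4,8)}
Size: 4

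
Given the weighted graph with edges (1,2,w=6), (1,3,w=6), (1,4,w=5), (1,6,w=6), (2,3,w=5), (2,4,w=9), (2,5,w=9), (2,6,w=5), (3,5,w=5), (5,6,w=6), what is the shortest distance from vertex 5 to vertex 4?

Step 1: Build adjacency list with weights:
  1: 2(w=6), 3(w=6), 4(w=5), 6(w=6)
  2: 1(w=6), 3(w=5), 4(w=9), 5(w=9), 6(w=5)
  3: 1(w=6), 2(w=5), 5(w=5)
  4: 1(w=5), 2(w=9)
  5: 2(w=9), 3(w=5), 6(w=6)
  6: 1(w=6), 2(w=5), 5(w=6)

Step 2: Apply Dijkstra's algorithm from vertex 5:
  Visit vertex 5 (distance=0)
    Update dist[2] = 9
    Update dist[3] = 5
    Update dist[6] = 6
  Visit vertex 3 (distance=5)
    Update dist[1] = 11
  Visit vertex 6 (distance=6)
  Visit vertex 2 (distance=9)
    Update dist[4] = 18
  Visit vertex 1 (distance=11)
    Update dist[4] = 16
  Visit vertex 4 (distance=16)

Step 3: Shortest path: 5 -> 3 -> 1 -> 4
Total weight: 5 + 6 + 5 = 16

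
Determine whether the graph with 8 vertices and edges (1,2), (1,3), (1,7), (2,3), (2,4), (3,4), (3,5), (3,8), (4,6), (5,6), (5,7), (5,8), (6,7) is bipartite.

Step 1: Attempt 2-coloring using BFS:
  Start at vertex 1, assign color 0
  Color vertex 2 with color 1 (neighbor of 1)
  Color vertex 3 with color 1 (neighbor of 1)
  Color vertex 7 with color 1 (neighbor of 1)

Step 2: Conflict found! Vertices 2 and 3 are adjacent but have the same color.
This means the graph contains an odd cycle.

The graph is NOT bipartite.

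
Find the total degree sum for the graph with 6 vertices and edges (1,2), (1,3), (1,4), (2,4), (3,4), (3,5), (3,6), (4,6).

Step 1: Count edges incident to each vertex:
  deg(1) = 3 (neighbors: 2, 3, 4)
  deg(2) = 2 (neighbors: 1, 4)
  deg(3) = 4 (neighbors: 1, 4, 5, 6)
  deg(4) = 4 (neighbors: 1, 2, 3, 6)
  deg(5) = 1 (neighbors: 3)
  deg(6) = 2 (neighbors: 3, 4)

Step 2: Sum all degrees:
  3 + 2 + 4 + 4 + 1 + 2 = 16

Verification: sum of degrees = 2 * |E| = 2 * 8 = 16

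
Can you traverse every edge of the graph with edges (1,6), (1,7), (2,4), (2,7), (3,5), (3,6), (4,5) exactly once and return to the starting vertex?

Step 1: Find the degree of each vertex:
  deg(1) = 2
  deg(2) = 2
  deg(3) = 2
  deg(4) = 2
  deg(5) = 2
  deg(6) = 2
  deg(7) = 2

Step 2: Count vertices with odd degree:
  All vertices have even degree (0 odd-degree vertices)

Step 3: Apply Euler's theorem:
  - Eulerian circuit exists iff graph is connected and all vertices have even degree
  - Eulerian path exists iff graph is connected and has 0 or 2 odd-degree vertices

Graph is connected with 0 odd-degree vertices.
Both Eulerian circuit and Eulerian path exist.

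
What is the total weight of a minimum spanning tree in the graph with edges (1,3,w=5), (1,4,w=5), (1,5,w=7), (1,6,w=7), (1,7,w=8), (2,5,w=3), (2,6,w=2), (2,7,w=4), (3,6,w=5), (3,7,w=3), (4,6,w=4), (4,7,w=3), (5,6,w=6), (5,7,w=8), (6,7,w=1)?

Apply Kruskal's algorithm (sort edges by weight, add if no cycle):

Sorted edges by weight:
  (6,7) w=1
  (2,6) w=2
  (2,5) w=3
  (3,7) w=3
  (4,7) w=3
  (2,7) w=4
  (4,6) w=4
  (1,4) w=5
  (1,3) w=5
  (3,6) w=5
  (5,6) w=6
  (1,5) w=7
  (1,6) w=7
  (1,7) w=8
  (5,7) w=8

Add edge (6,7) w=1 -- no cycle. Running total: 1
Add edge (2,6) w=2 -- no cycle. Running total: 3
Add edge (2,5) w=3 -- no cycle. Running total: 6
Add edge (3,7) w=3 -- no cycle. Running total: 9
Add edge (4,7) w=3 -- no cycle. Running total: 12
Skip edge (2,7) w=4 -- would create cycle
Skip edge (4,6) w=4 -- would create cycle
Add edge (1,4) w=5 -- no cycle. Running total: 17

MST edges: (6,7,w=1), (2,6,w=2), (2,5,w=3), (3,7,w=3), (4,7,w=3), (1,4,w=5)
Total MST weight: 1 + 2 + 3 + 3 + 3 + 5 = 17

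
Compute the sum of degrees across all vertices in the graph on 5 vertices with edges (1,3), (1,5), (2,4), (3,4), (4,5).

Step 1: Count edges incident to each vertex:
  deg(1) = 2 (neighbors: 3, 5)
  deg(2) = 1 (neighbors: 4)
  deg(3) = 2 (neighbors: 1, 4)
  deg(4) = 3 (neighbors: 2, 3, 5)
  deg(5) = 2 (neighbors: 1, 4)

Step 2: Sum all degrees:
  2 + 1 + 2 + 3 + 2 = 10

Verification: sum of degrees = 2 * |E| = 2 * 5 = 10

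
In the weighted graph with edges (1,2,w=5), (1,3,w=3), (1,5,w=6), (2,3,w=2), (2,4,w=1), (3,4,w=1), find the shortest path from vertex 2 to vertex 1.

Step 1: Build adjacency list with weights:
  1: 2(w=5), 3(w=3), 5(w=6)
  2: 1(w=5), 3(w=2), 4(w=1)
  3: 1(w=3), 2(w=2), 4(w=1)
  4: 2(w=1), 3(w=1)
  5: 1(w=6)

Step 2: Apply Dijkstra's algorithm from vertex 2:
  Visit vertex 2 (distance=0)
    Update dist[1] = 5
    Update dist[3] = 2
    Update dist[4] = 1
  Visit vertex 4 (distance=1)
  Visit vertex 3 (distance=2)
  Visit vertex 1 (distance=5)
    Update dist[5] = 11

Step 3: Shortest path: 2 -> 1
Total weight: 5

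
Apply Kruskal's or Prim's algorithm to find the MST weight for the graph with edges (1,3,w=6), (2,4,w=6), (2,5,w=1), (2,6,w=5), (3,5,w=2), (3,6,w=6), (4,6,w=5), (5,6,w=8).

Apply Kruskal's algorithm (sort edges by weight, add if no cycle):

Sorted edges by weight:
  (2,5) w=1
  (3,5) w=2
  (2,6) w=5
  (4,6) w=5
  (1,3) w=6
  (2,4) w=6
  (3,6) w=6
  (5,6) w=8

Add edge (2,5) w=1 -- no cycle. Running total: 1
Add edge (3,5) w=2 -- no cycle. Running total: 3
Add edge (2,6) w=5 -- no cycle. Running total: 8
Add edge (4,6) w=5 -- no cycle. Running total: 13
Add edge (1,3) w=6 -- no cycle. Running total: 19

MST edges: (2,5,w=1), (3,5,w=2), (2,6,w=5), (4,6,w=5), (1,3,w=6)
Total MST weight: 1 + 2 + 5 + 5 + 6 = 19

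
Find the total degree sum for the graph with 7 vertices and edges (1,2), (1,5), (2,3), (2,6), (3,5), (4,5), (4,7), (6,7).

Step 1: Count edges incident to each vertex:
  deg(1) = 2 (neighbors: 2, 5)
  deg(2) = 3 (neighbors: 1, 3, 6)
  deg(3) = 2 (neighbors: 2, 5)
  deg(4) = 2 (neighbors: 5, 7)
  deg(5) = 3 (neighbors: 1, 3, 4)
  deg(6) = 2 (neighbors: 2, 7)
  deg(7) = 2 (neighbors: 4, 6)

Step 2: Sum all degrees:
  2 + 3 + 2 + 2 + 3 + 2 + 2 = 16

Verification: sum of degrees = 2 * |E| = 2 * 8 = 16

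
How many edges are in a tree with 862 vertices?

A tree on n vertices always has exactly n - 1 edges.
For n = 862: edges = 862 - 1 = 861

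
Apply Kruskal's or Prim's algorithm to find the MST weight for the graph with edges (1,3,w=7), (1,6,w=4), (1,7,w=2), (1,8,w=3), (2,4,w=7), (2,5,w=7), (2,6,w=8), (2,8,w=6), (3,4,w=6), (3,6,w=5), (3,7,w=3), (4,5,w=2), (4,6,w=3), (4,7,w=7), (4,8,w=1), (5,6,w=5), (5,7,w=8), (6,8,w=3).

Apply Kruskal's algorithm (sort edges by weight, add if no cycle):

Sorted edges by weight:
  (4,8) w=1
  (1,7) w=2
  (4,5) w=2
  (1,8) w=3
  (3,7) w=3
  (4,6) w=3
  (6,8) w=3
  (1,6) w=4
  (3,6) w=5
  (5,6) w=5
  (2,8) w=6
  (3,4) w=6
  (1,3) w=7
  (2,5) w=7
  (2,4) w=7
  (4,7) w=7
  (2,6) w=8
  (5,7) w=8

Add edge (4,8) w=1 -- no cycle. Running total: 1
Add edge (1,7) w=2 -- no cycle. Running total: 3
Add edge (4,5) w=2 -- no cycle. Running total: 5
Add edge (1,8) w=3 -- no cycle. Running total: 8
Add edge (3,7) w=3 -- no cycle. Running total: 11
Add edge (4,6) w=3 -- no cycle. Running total: 14
Skip edge (6,8) w=3 -- would create cycle
Skip edge (1,6) w=4 -- would create cycle
Skip edge (3,6) w=5 -- would create cycle
Skip edge (5,6) w=5 -- would create cycle
Add edge (2,8) w=6 -- no cycle. Running total: 20

MST edges: (4,8,w=1), (1,7,w=2), (4,5,w=2), (1,8,w=3), (3,7,w=3), (4,6,w=3), (2,8,w=6)
Total MST weight: 1 + 2 + 2 + 3 + 3 + 3 + 6 = 20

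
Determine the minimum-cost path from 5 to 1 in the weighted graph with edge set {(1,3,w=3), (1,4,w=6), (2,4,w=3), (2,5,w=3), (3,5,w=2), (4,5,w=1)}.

Step 1: Build adjacency list with weights:
  1: 3(w=3), 4(w=6)
  2: 4(w=3), 5(w=3)
  3: 1(w=3), 5(w=2)
  4: 1(w=6), 2(w=3), 5(w=1)
  5: 2(w=3), 3(w=2), 4(w=1)

Step 2: Apply Dijkstra's algorithm from vertex 5:
  Visit vertex 5 (distance=0)
    Update dist[2] = 3
    Update dist[3] = 2
    Update dist[4] = 1
  Visit vertex 4 (distance=1)
    Update dist[1] = 7
  Visit vertex 3 (distance=2)
    Update dist[1] = 5
  Visit vertex 2 (distance=3)
  Visit vertex 1 (distance=5)

Step 3: Shortest path: 5 -> 3 -> 1
Total weight: 2 + 3 = 5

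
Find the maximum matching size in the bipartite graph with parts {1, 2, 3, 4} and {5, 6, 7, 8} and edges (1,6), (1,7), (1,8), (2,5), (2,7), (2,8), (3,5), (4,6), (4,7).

Step 1: List the neighbors of each left vertex:
  1: 6, 7, 8
  2: 5, 7, 8
  3: 5
  4: 6, 7

Step 2: Greedily match left vertices, then look for augmenting paths:
  Match 1 -- 6
  Match 2 -- 8
  Match 3 -- 5
  Match 4 -- 7
  No augmenting path remains.

Step 3: Verify this is maximum:
  Matching size 4 = min(|L|, |R|) = min(4, 4), which is an upper bound, so this matching is maximum.

Maximum matching: {(1,6), (2,8), (3,5), (4,7)}
Size: 4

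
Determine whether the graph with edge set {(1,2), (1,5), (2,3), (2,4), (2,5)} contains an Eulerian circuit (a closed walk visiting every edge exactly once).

Step 1: Find the degree of each vertex:
  deg(1) = 2
  deg(2) = 4
  deg(3) = 1
  deg(4) = 1
  deg(5) = 2

Step 2: Count vertices with odd degree:
  Odd-degree vertices: 3, 4 (2 total)

Step 3: Apply Euler's theorem:
  - Eulerian circuit exists iff graph is connected and all vertices have even degree
  - Eulerian path exists iff graph is connected and has 0 or 2 odd-degree vertices

Graph is connected with exactly 2 odd-degree vertices (3, 4).
Eulerian path exists (starting and ending at the odd-degree vertices), but no Eulerian circuit.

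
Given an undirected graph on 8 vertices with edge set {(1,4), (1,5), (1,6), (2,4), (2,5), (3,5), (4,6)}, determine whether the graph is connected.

Step 1: Build adjacency list from edges:
  1: 4, 5, 6
  2: 4, 5
  3: 5
  4: 1, 2, 6
  5: 1, 2, 3
  6: 1, 4
  7: (none)
  8: (none)

Step 2: Run BFS/DFS from vertex 1:
  Visited: {1, 4, 5, 6, 2, 3}
  Reached 6 of 8 vertices

Step 3: Only 6 of 8 vertices reached. Graph is disconnected.
Connected components: {1, 2, 3, 4, 5, 6}, {7}, {8}
Answer: No, the graph is not connected (3 components).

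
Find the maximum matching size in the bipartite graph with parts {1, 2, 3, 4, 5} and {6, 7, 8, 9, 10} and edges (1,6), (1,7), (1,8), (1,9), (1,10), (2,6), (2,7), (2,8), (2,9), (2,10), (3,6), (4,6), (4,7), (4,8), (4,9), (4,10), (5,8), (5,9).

Step 1: List the neighbors of each left vertex:
  1: 6, 7, 8, 9, 10
  2: 6, 7, 8, 9, 10
  3: 6
  4: 6, 7, 8, 9, 10
  5: 8, 9

Step 2: Greedily match left vertices, then look for augmenting paths:
  Match 1 -- 10
  Match 2 -- 7
  Match 3 -- 6
  Match 4 -- 8
  Match 5 -- 9
  No augmenting path remains.

Step 3: Verify this is maximum:
  Matching size 5 = min(|L|, |R|) = min(5, 5), which is an upper bound, so this matching is maximum.

Maximum matching: {(1,10), (2,7), (3,6), (4,8), (5,9)}
Size: 5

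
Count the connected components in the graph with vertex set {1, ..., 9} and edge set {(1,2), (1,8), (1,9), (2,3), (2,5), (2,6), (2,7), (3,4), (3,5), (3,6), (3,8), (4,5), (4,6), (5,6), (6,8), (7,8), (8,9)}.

Step 1: Build adjacency list from edges:
  1: 2, 8, 9
  2: 1, 3, 5, 6, 7
  3: 2, 4, 5, 6, 8
  4: 3, 5, 6
  5: 2, 3, 4, 6
  6: 2, 3, 4, 5, 8
  7: 2, 8
  8: 1, 3, 6, 7, 9
  9: 1, 8

Step 2: Run BFS/DFS from vertex 1:
  Visited: {1, 2, 8, 9, 3, 5, 6, 7, 4}
  Reached 9 of 9 vertices

Step 3: All 9 vertices reached from vertex 1, so the graph is connected.
Number of connected components: 1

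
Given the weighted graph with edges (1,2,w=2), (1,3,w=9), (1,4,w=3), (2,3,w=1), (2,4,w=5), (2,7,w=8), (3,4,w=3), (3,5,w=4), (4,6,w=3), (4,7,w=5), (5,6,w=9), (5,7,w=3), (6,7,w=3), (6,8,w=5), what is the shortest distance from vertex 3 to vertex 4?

Step 1: Build adjacency list with weights:
  1: 2(w=2), 3(w=9), 4(w=3)
  2: 1(w=2), 3(w=1), 4(w=5), 7(w=8)
  3: 1(w=9), 2(w=1), 4(w=3), 5(w=4)
  4: 1(w=3), 2(w=5), 3(w=3), 6(w=3), 7(w=5)
  5: 3(w=4), 6(w=9), 7(w=3)
  6: 4(w=3), 5(w=9), 7(w=3), 8(w=5)
  7: 2(w=8), 4(w=5), 5(w=3), 6(w=3)
  8: 6(w=5)

Step 2: Apply Dijkstra's algorithm from vertex 3:
  Visit vertex 3 (distance=0)
    Update dist[1] = 9
    Update dist[2] = 1
    Update dist[4] = 3
    Update dist[5] = 4
  Visit vertex 2 (distance=1)
    Update dist[1] = 3
    Update dist[7] = 9
  Visit vertex 1 (distance=3)
  Visit vertex 4 (distance=3)
    Update dist[6] = 6
    Update dist[7] = 8

Step 3: Shortest path: 3 -> 4
Total weight: 3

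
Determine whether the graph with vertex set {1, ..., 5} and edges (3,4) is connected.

Step 1: Build adjacency list from edges:
  1: (none)
  2: (none)
  3: 4
  4: 3
  5: (none)

Step 2: Run BFS/DFS from vertex 1:
  Visited: {1}
  Reached 1 of 5 vertices

Step 3: Only 1 of 5 vertices reached. Graph is disconnected.
Connected components: {1}, {2}, {3, 4}, {5}
Answer: No, the graph is not connected (4 components).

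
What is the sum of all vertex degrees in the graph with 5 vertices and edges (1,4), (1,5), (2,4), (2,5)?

Step 1: Count edges incident to each vertex:
  deg(1) = 2 (neighbors: 4, 5)
  deg(2) = 2 (neighbors: 4, 5)
  deg(3) = 0 (neighbors: none)
  deg(4) = 2 (neighbors: 1, 2)
  deg(5) = 2 (neighbors: 1, 2)

Step 2: Sum all degrees:
  2 + 2 + 0 + 2 + 2 = 8

Verification: sum of degrees = 2 * |E| = 2 * 4 = 8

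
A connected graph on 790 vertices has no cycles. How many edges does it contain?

A tree on n vertices always has exactly n - 1 edges.
For n = 790: edges = 790 - 1 = 789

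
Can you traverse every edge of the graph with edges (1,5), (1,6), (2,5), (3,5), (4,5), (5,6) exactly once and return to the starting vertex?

Step 1: Find the degree of each vertex:
  deg(1) = 2
  deg(2) = 1
  deg(3) = 1
  deg(4) = 1
  deg(5) = 5
  deg(6) = 2

Step 2: Count vertices with odd degree:
  Odd-degree vertices: 2, 3, 4, 5 (4 total)

Step 3: Apply Euler's theorem:
  - Eulerian circuit exists iff graph is connected and all vertices have even degree
  - Eulerian path exists iff graph is connected and has 0 or 2 odd-degree vertices

Graph has 4 odd-degree vertices (need 0 or 2).
Neither Eulerian path nor Eulerian circuit exists.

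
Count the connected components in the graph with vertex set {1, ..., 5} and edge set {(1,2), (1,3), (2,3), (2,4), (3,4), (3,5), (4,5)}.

Step 1: Build adjacency list from edges:
  1: 2, 3
  2: 1, 3, 4
  3: 1, 2, 4, 5
  4: 2, 3, 5
  5: 3, 4

Step 2: Run BFS/DFS from vertex 1:
  Visited: {1, 2, 3, 4, 5}
  Reached 5 of 5 vertices

Step 3: All 5 vertices reached from vertex 1, so the graph is connected.
Number of connected components: 1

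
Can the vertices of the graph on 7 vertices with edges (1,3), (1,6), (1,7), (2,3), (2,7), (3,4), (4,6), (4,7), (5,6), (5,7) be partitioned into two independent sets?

Step 1: Attempt 2-coloring using BFS:
  Start at vertex 1, assign color 0
  Color vertex 3 with color 1 (neighbor of 1)
  Color vertex 6 with color 1 (neighbor of 1)
  Color vertex 7 with color 1 (neighbor of 1)
  Color vertex 2 with color 0 (neighbor of 3)
  Color vertex 4 with color 0 (neighbor of 3)
  Color vertex 5 with color 0 (neighbor of 6)

Step 2: 2-coloring succeeded. No conflicts found.
  Set A (color 0): {1, 2, 4, 5}
  Set B (color 1): {3, 6, 7}

The graph is bipartite with partition {1, 2, 4, 5}, {3, 6, 7}.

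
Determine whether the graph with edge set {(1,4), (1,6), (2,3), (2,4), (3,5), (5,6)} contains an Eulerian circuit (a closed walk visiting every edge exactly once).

Step 1: Find the degree of each vertex:
  deg(1) = 2
  deg(2) = 2
  deg(3) = 2
  deg(4) = 2
  deg(5) = 2
  deg(6) = 2

Step 2: Count vertices with odd degree:
  All vertices have even degree (0 odd-degree vertices)

Step 3: Apply Euler's theorem:
  - Eulerian circuit exists iff graph is connected and all vertices have even degree
  - Eulerian path exists iff graph is connected and has 0 or 2 odd-degree vertices

Graph is connected with 0 odd-degree vertices.
Both Eulerian circuit and Eulerian path exist.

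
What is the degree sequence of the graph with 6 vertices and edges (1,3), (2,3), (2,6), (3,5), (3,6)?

Step 1: Count edges incident to each vertex:
  deg(1) = 1 (neighbors: 3)
  deg(2) = 2 (neighbors: 3, 6)
  deg(3) = 4 (neighbors: 1, 2, 5, 6)
  deg(4) = 0 (neighbors: none)
  deg(5) = 1 (neighbors: 3)
  deg(6) = 2 (neighbors: 2, 3)

Step 2: Sort degrees in non-increasing order:
  Degrees: [1, 2, 4, 0, 1, 2] -> sorted: [4, 2, 2, 1, 1, 0]

Degree sequence: [4, 2, 2, 1, 1, 0]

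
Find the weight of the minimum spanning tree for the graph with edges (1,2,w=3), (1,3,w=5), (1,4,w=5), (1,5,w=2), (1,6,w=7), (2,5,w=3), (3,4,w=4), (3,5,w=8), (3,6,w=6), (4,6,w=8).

Apply Kruskal's algorithm (sort edges by weight, add if no cycle):

Sorted edges by weight:
  (1,5) w=2
  (1,2) w=3
  (2,5) w=3
  (3,4) w=4
  (1,3) w=5
  (1,4) w=5
  (3,6) w=6
  (1,6) w=7
  (3,5) w=8
  (4,6) w=8

Add edge (1,5) w=2 -- no cycle. Running total: 2
Add edge (1,2) w=3 -- no cycle. Running total: 5
Skip edge (2,5) w=3 -- would create cycle
Add edge (3,4) w=4 -- no cycle. Running total: 9
Add edge (1,3) w=5 -- no cycle. Running total: 14
Skip edge (1,4) w=5 -- would create cycle
Add edge (3,6) w=6 -- no cycle. Running total: 20

MST edges: (1,5,w=2), (1,2,w=3), (3,4,w=4), (1,3,w=5), (3,6,w=6)
Total MST weight: 2 + 3 + 4 + 5 + 6 = 20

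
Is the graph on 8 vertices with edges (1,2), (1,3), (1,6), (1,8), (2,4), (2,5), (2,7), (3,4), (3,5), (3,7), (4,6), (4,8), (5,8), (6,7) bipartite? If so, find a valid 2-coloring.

Step 1: Attempt 2-coloring using BFS:
  Start at vertex 1, assign color 0
  Color vertex 2 with color 1 (neighbor of 1)
  Color vertex 3 with color 1 (neighbor of 1)
  Color vertex 6 with color 1 (neighbor of 1)
  Color vertex 8 with color 1 (neighbor of 1)
  Color vertex 4 with color 0 (neighbor of 2)
  Color vertex 5 with color 0 (neighbor of 2)
  Color vertex 7 with color 0 (neighbor of 2)

Step 2: 2-coloring succeeded. No conflicts found.
  Set A (color 0): {1, 4, 5, 7}
  Set B (color 1): {2, 3, 6, 8}

The graph is bipartite with partition {1, 4, 5, 7}, {2, 3, 6, 8}.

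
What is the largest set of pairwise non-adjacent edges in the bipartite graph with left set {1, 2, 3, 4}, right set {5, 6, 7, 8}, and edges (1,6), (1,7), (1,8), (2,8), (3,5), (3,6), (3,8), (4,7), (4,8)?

Step 1: List the neighbors of each left vertex:
  1: 6, 7, 8
  2: 8
  3: 5, 6, 8
  4: 7, 8

Step 2: Greedily match left vertices, then look for augmenting paths:
  Match 1 -- 6
  Match 2 -- 8
  Match 3 -- 5
  Match 4 -- 7
  No augmenting path remains.

Step 3: Verify this is maximum:
  Matching size 4 = min(|L|, |R|) = min(4, 4), which is an upper bound, so this matching is maximum.

Maximum matching: {(1,6), (2,8), (3,5), (4,7)}
Size: 4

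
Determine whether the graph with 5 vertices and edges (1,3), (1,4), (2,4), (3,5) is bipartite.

Step 1: Attempt 2-coloring using BFS:
  Start at vertex 1, assign color 0
  Color vertex 3 with color 1 (neighbor of 1)
  Color vertex 4 with color 1 (neighbor of 1)
  Color vertex 5 with color 0 (neighbor of 3)
  Color vertex 2 with color 0 (neighbor of 4)

Step 2: 2-coloring succeeded. No conflicts found.
  Set A (color 0): {1, 2, 5}
  Set B (color 1): {3, 4}

The graph is bipartite with partition {1, 2, 5}, {3, 4}.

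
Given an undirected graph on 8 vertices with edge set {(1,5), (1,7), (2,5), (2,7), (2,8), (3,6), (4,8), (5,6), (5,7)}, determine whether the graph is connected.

Step 1: Build adjacency list from edges:
  1: 5, 7
  2: 5, 7, 8
  3: 6
  4: 8
  5: 1, 2, 6, 7
  6: 3, 5
  7: 1, 2, 5
  8: 2, 4

Step 2: Run BFS/DFS from vertex 1:
  Visited: {1, 5, 7, 2, 6, 8, 3, 4}
  Reached 8 of 8 vertices

Step 3: All 8 vertices reached from vertex 1, so the graph is connected.
Answer: Yes, the graph is connected.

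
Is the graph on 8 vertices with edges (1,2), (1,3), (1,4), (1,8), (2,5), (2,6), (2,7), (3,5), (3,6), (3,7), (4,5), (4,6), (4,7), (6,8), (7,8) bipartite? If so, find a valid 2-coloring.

Step 1: Attempt 2-coloring using BFS:
  Start at vertex 1, assign color 0
  Color vertex 2 with color 1 (neighbor of 1)
  Color vertex 3 with color 1 (neighbor of 1)
  Color vertex 4 with color 1 (neighbor of 1)
  Color vertex 8 with color 1 (neighbor of 1)
  Color vertex 5 with color 0 (neighbor of 2)
  Color vertex 6 with color 0 (neighbor of 2)
  Color vertex 7 with color 0 (neighbor of 2)

Step 2: 2-coloring succeeded. No conflicts found.
  Set A (color 0): {1, 5, 6, 7}
  Set B (color 1): {2, 3, 4, 8}

The graph is bipartite with partition {1, 5, 6, 7}, {2, 3, 4, 8}.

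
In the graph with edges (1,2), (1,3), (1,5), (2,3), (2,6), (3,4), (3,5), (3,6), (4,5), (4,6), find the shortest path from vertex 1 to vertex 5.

Step 1: Build adjacency list:
  1: 2, 3, 5
  2: 1, 3, 6
  3: 1, 2, 4, 5, 6
  4: 3, 5, 6
  5: 1, 3, 4
  6: 2, 3, 4

Step 2: BFS from vertex 1 to find shortest path to 5:
  vertex 2 reached at distance 1
  vertex 3 reached at distance 1
  vertex 5 reached at distance 1

Step 3: Shortest path: 1 -> 5
Path length: 1 edge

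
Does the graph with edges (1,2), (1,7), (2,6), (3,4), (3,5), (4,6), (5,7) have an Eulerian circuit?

Step 1: Find the degree of each vertex:
  deg(1) = 2
  deg(2) = 2
  deg(3) = 2
  deg(4) = 2
  deg(5) = 2
  deg(6) = 2
  deg(7) = 2

Step 2: Count vertices with odd degree:
  All vertices have even degree (0 odd-degree vertices)

Step 3: Apply Euler's theorem:
  - Eulerian circuit exists iff graph is connected and all vertices have even degree
  - Eulerian path exists iff graph is connected and has 0 or 2 odd-degree vertices

Graph is connected with 0 odd-degree vertices.
Both Eulerian circuit and Eulerian path exist.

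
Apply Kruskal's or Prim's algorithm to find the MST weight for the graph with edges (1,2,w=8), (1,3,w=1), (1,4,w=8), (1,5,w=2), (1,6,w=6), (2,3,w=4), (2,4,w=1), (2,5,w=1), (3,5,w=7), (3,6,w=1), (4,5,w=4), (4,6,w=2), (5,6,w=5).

Apply Kruskal's algorithm (sort edges by weight, add if no cycle):

Sorted edges by weight:
  (1,3) w=1
  (2,4) w=1
  (2,5) w=1
  (3,6) w=1
  (1,5) w=2
  (4,6) w=2
  (2,3) w=4
  (4,5) w=4
  (5,6) w=5
  (1,6) w=6
  (3,5) w=7
  (1,2) w=8
  (1,4) w=8

Add edge (1,3) w=1 -- no cycle. Running total: 1
Add edge (2,4) w=1 -- no cycle. Running total: 2
Add edge (2,5) w=1 -- no cycle. Running total: 3
Add edge (3,6) w=1 -- no cycle. Running total: 4
Add edge (1,5) w=2 -- no cycle. Running total: 6

MST edges: (1,3,w=1), (2,4,w=1), (2,5,w=1), (3,6,w=1), (1,5,w=2)
Total MST weight: 1 + 1 + 1 + 1 + 2 = 6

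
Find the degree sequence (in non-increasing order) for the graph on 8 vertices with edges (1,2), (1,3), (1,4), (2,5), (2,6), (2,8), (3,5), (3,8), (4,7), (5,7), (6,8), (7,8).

Step 1: Count edges incident to each vertex:
  deg(1) = 3 (neighbors: 2, 3, 4)
  deg(2) = 4 (neighbors: 1, 5, 6, 8)
  deg(3) = 3 (neighbors: 1, 5, 8)
  deg(4) = 2 (neighbors: 1, 7)
  deg(5) = 3 (neighbors: 2, 3, 7)
  deg(6) = 2 (neighbors: 2, 8)
  deg(7) = 3 (neighbors: 4, 5, 8)
  deg(8) = 4 (neighbors: 2, 3, 6, 7)

Step 2: Sort degrees in non-increasing order:
  Degrees: [3, 4, 3, 2, 3, 2, 3, 4] -> sorted: [4, 4, 3, 3, 3, 3, 2, 2]

Degree sequence: [4, 4, 3, 3, 3, 3, 2, 2]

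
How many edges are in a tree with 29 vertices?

A tree on n vertices always has exactly n - 1 edges.
For n = 29: edges = 29 - 1 = 28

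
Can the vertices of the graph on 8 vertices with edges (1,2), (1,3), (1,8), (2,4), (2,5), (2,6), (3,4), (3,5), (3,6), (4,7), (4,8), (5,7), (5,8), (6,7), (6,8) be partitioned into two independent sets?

Step 1: Attempt 2-coloring using BFS:
  Start at vertex 1, assign color 0
  Color vertex 2 with color 1 (neighbor of 1)
  Color vertex 3 with color 1 (neighbor of 1)
  Color vertex 8 with color 1 (neighbor of 1)
  Color vertex 4 with color 0 (neighbor of 2)
  Color vertex 5 with color 0 (neighbor of 2)
  Color vertex 6 with color 0 (neighbor of 2)
  Color vertex 7 with color 1 (neighbor of 4)

Step 2: 2-coloring succeeded. No conflicts found.
  Set A (color 0): {1, 4, 5, 6}
  Set B (color 1): {2, 3, 7, 8}

The graph is bipartite with partition {1, 4, 5, 6}, {2, 3, 7, 8}.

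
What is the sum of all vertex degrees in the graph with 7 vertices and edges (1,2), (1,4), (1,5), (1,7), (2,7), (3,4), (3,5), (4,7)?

Step 1: Count edges incident to each vertex:
  deg(1) = 4 (neighbors: 2, 4, 5, 7)
  deg(2) = 2 (neighbors: 1, 7)
  deg(3) = 2 (neighbors: 4, 5)
  deg(4) = 3 (neighbors: 1, 3, 7)
  deg(5) = 2 (neighbors: 1, 3)
  deg(6) = 0 (neighbors: none)
  deg(7) = 3 (neighbors: 1, 2, 4)

Step 2: Sum all degrees:
  4 + 2 + 2 + 3 + 2 + 0 + 3 = 16

Verification: sum of degrees = 2 * |E| = 2 * 8 = 16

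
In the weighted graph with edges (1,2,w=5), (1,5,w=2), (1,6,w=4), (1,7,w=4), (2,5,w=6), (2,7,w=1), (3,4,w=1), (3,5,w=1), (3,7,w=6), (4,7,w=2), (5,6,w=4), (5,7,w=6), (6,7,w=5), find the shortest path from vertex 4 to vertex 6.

Step 1: Build adjacency list with weights:
  1: 2(w=5), 5(w=2), 6(w=4), 7(w=4)
  2: 1(w=5), 5(w=6), 7(w=1)
  3: 4(w=1), 5(w=1), 7(w=6)
  4: 3(w=1), 7(w=2)
  5: 1(w=2), 2(w=6), 3(w=1), 6(w=4), 7(w=6)
  6: 1(w=4), 5(w=4), 7(w=5)
  7: 1(w=4), 2(w=1), 3(w=6), 4(w=2), 5(w=6), 6(w=5)

Step 2: Apply Dijkstra's algorithm from vertex 4:
  Visit vertex 4 (distance=0)
    Update dist[3] = 1
    Update dist[7] = 2
  Visit vertex 3 (distance=1)
    Update dist[5] = 2
  Visit vertex 5 (distance=2)
    Update dist[1] = 4
    Update dist[2] = 8
    Update dist[6] = 6
  Visit vertex 7 (distance=2)
    Update dist[2] = 3
  Visit vertex 2 (distance=3)
  Visit vertex 1 (distance=4)
  Visit vertex 6 (distance=6)

Step 3: Shortest path: 4 -> 3 -> 5 -> 6
Total weight: 1 + 1 + 4 = 6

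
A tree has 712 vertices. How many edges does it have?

A tree on n vertices always has exactly n - 1 edges.
For n = 712: edges = 712 - 1 = 711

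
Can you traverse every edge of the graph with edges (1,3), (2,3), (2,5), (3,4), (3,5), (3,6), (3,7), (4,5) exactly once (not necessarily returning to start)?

Step 1: Find the degree of each vertex:
  deg(1) = 1
  deg(2) = 2
  deg(3) = 6
  deg(4) = 2
  deg(5) = 3
  deg(6) = 1
  deg(7) = 1

Step 2: Count vertices with odd degree:
  Odd-degree vertices: 1, 5, 6, 7 (4 total)

Step 3: Apply Euler's theorem:
  - Eulerian circuit exists iff graph is connected and all vertices have even degree
  - Eulerian path exists iff graph is connected and has 0 or 2 odd-degree vertices

Graph has 4 odd-degree vertices (need 0 or 2).
Neither Eulerian path nor Eulerian circuit exists.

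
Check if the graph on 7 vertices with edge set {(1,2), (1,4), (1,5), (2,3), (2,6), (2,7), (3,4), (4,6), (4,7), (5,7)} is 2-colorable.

Step 1: Attempt 2-coloring using BFS:
  Start at vertex 1, assign color 0
  Color vertex 2 with color 1 (neighbor of 1)
  Color vertex 4 with color 1 (neighbor of 1)
  Color vertex 5 with color 1 (neighbor of 1)
  Color vertex 3 with color 0 (neighbor of 2)
  Color vertex 6 with color 0 (neighbor of 2)
  Color vertex 7 with color 0 (neighbor of 2)

Step 2: 2-coloring succeeded. No conflicts found.
  Set A (color 0): {1, 3, 6, 7}
  Set B (color 1): {2, 4, 5}

The graph is bipartite with partition {1, 3, 6, 7}, {2, 4, 5}.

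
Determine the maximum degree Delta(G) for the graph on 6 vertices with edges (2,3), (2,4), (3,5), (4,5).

Step 1: Count edges incident to each vertex:
  deg(1) = 0 (neighbors: none)
  deg(2) = 2 (neighbors: 3, 4)
  deg(3) = 2 (neighbors: 2, 5)
  deg(4) = 2 (neighbors: 2, 5)
  deg(5) = 2 (neighbors: 3, 4)
  deg(6) = 0 (neighbors: none)

Step 2: Find maximum:
  max(0, 2, 2, 2, 2, 0) = 2 (vertex 2)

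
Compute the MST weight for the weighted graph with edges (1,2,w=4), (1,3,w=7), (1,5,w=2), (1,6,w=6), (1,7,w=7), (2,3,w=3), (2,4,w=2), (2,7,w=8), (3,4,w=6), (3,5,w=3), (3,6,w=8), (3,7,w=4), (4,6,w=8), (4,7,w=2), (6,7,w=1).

Apply Kruskal's algorithm (sort edges by weight, add if no cycle):

Sorted edges by weight:
  (6,7) w=1
  (1,5) w=2
  (2,4) w=2
  (4,7) w=2
  (2,3) w=3
  (3,5) w=3
  (1,2) w=4
  (3,7) w=4
  (1,6) w=6
  (3,4) w=6
  (1,3) w=7
  (1,7) w=7
  (2,7) w=8
  (3,6) w=8
  (4,6) w=8

Add edge (6,7) w=1 -- no cycle. Running total: 1
Add edge (1,5) w=2 -- no cycle. Running total: 3
Add edge (2,4) w=2 -- no cycle. Running total: 5
Add edge (4,7) w=2 -- no cycle. Running total: 7
Add edge (2,3) w=3 -- no cycle. Running total: 10
Add edge (3,5) w=3 -- no cycle. Running total: 13

MST edges: (6,7,w=1), (1,5,w=2), (2,4,w=2), (4,7,w=2), (2,3,w=3), (3,5,w=3)
Total MST weight: 1 + 2 + 2 + 2 + 3 + 3 = 13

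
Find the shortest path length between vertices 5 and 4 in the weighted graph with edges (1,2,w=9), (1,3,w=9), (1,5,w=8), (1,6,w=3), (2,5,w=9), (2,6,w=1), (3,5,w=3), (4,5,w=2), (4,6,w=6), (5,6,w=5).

Step 1: Build adjacency list with weights:
  1: 2(w=9), 3(w=9), 5(w=8), 6(w=3)
  2: 1(w=9), 5(w=9), 6(w=1)
  3: 1(w=9), 5(w=3)
  4: 5(w=2), 6(w=6)
  5: 1(w=8), 2(w=9), 3(w=3), 4(w=2), 6(w=5)
  6: 1(w=3), 2(w=1), 4(w=6), 5(w=5)

Step 2: Apply Dijkstra's algorithm from vertex 5:
  Visit vertex 5 (distance=0)
    Update dist[1] = 8
    Update dist[2] = 9
    Update dist[3] = 3
    Update dist[4] = 2
    Update dist[6] = 5
  Visit vertex 4 (distance=2)

Step 3: Shortest path: 5 -> 4
Total weight: 2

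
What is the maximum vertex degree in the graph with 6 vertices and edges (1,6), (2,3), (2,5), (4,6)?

Step 1: Count edges incident to each vertex:
  deg(1) = 1 (neighbors: 6)
  deg(2) = 2 (neighbors: 3, 5)
  deg(3) = 1 (neighbors: 2)
  deg(4) = 1 (neighbors: 6)
  deg(5) = 1 (neighbors: 2)
  deg(6) = 2 (neighbors: 1, 4)

Step 2: Find maximum:
  max(1, 2, 1, 1, 1, 2) = 2 (vertex 2)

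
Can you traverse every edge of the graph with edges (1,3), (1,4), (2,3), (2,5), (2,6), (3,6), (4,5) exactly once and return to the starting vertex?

Step 1: Find the degree of each vertex:
  deg(1) = 2
  deg(2) = 3
  deg(3) = 3
  deg(4) = 2
  deg(5) = 2
  deg(6) = 2

Step 2: Count vertices with odd degree:
  Odd-degree vertices: 2, 3 (2 total)

Step 3: Apply Euler's theorem:
  - Eulerian circuit exists iff graph is connected and all vertices have even degree
  - Eulerian path exists iff graph is connected and has 0 or 2 odd-degree vertices

Graph is connected with exactly 2 odd-degree vertices (2, 3).
Eulerian path exists (starting and ending at the odd-degree vertices), but no Eulerian circuit.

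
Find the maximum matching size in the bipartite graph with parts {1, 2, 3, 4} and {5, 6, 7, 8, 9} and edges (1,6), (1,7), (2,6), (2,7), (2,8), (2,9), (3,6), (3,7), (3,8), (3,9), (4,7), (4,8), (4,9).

Step 1: List the neighbors of each left vertex:
  1: 6, 7
  2: 6, 7, 8, 9
  3: 6, 7, 8, 9
  4: 7, 8, 9

Step 2: Greedily match left vertices, then look for augmenting paths:
  Match 1 -- 6
  Match 2 -- 7
  Match 3 -- 8
  Match 4 -- 9
  No augmenting path remains.

Step 3: Verify this is maximum:
  Matching size 4 = min(|L|, |R|) = min(4, 5), which is an upper bound, so this matching is maximum.

Maximum matching: {(1,6), (2,7), (3,8), (4,9)}
Size: 4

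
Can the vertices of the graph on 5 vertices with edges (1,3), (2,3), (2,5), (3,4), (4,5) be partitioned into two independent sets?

Step 1: Attempt 2-coloring using BFS:
  Start at vertex 1, assign color 0
  Color vertex 3 with color 1 (neighbor of 1)
  Color vertex 2 with color 0 (neighbor of 3)
  Color vertex 4 with color 0 (neighbor of 3)
  Color vertex 5 with color 1 (neighbor of 2)

Step 2: 2-coloring succeeded. No conflicts found.
  Set A (color 0): {1, 2, 4}
  Set B (color 1): {3, 5}

The graph is bipartite with partition {1, 2, 4}, {3, 5}.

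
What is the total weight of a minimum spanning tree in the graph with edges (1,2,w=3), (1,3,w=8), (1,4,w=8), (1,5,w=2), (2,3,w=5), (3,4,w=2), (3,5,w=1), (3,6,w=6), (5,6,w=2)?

Apply Kruskal's algorithm (sort edges by weight, add if no cycle):

Sorted edges by weight:
  (3,5) w=1
  (1,5) w=2
  (3,4) w=2
  (5,6) w=2
  (1,2) w=3
  (2,3) w=5
  (3,6) w=6
  (1,3) w=8
  (1,4) w=8

Add edge (3,5) w=1 -- no cycle. Running total: 1
Add edge (1,5) w=2 -- no cycle. Running total: 3
Add edge (3,4) w=2 -- no cycle. Running total: 5
Add edge (5,6) w=2 -- no cycle. Running total: 7
Add edge (1,2) w=3 -- no cycle. Running total: 10

MST edges: (3,5,w=1), (1,5,w=2), (3,4,w=2), (5,6,w=2), (1,2,w=3)
Total MST weight: 1 + 2 + 2 + 2 + 3 = 10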